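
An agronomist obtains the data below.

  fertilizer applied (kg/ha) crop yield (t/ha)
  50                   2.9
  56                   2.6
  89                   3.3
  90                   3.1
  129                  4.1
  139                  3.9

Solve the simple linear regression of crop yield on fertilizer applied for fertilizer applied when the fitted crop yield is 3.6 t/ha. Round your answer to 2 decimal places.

110.98

n = 6, Σx = 553, Σy = 19.9, Σxy = 1934.3, Σx² = 57619
Sxx = Σx² − (Σx)²/n = 57619 − 50968.166667 = 6650.833333
Sxy = Σxy − (Σx)(Σy)/n = 1934.3 − 1834.116667 = 100.183333
b = Sxy/Sxx = 100.183333/6650.833333 = 0.015063
a = ȳ − b·x̄ = 3.316667 − 0.015063·92.166667 = 1.928335
Set a + b·x = 3.6: x = (3.6 − 1.928335) / 0.015063 = 110.976210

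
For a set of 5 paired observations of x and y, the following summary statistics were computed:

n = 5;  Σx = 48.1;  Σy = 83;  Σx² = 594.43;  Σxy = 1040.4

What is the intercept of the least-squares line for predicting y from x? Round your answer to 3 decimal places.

-1.071

Sxx = Σx² − (Σx)²/n = 594.43 − 462.722 = 131.708
Sxy = Σxy − (Σx)(Σy)/n = 1040.4 − 798.46 = 241.94
b = Sxy/Sxx = 241.94/131.708 = 1.836942
a = ȳ − b·x̄ = 16.6 − 1.836942·9.62 = -1.071385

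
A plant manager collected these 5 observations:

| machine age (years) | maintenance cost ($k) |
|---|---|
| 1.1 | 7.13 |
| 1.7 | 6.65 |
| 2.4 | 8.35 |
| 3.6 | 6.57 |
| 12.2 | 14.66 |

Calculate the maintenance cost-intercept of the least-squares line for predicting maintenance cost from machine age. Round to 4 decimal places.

n = 5, Σx = 21, Σy = 43.36, Σxy = 241.692, Σx² = 171.66
Sxx = Σx² − (Σx)²/n = 171.66 − 88.2 = 83.46
Sxy = Σxy − (Σx)(Σy)/n = 241.692 − 182.112 = 59.58
b = Sxy/Sxx = 59.58/83.46 = 0.713875
a = ȳ − b·x̄ = 8.672 − 0.713875·4.2 = 5.673725

5.6737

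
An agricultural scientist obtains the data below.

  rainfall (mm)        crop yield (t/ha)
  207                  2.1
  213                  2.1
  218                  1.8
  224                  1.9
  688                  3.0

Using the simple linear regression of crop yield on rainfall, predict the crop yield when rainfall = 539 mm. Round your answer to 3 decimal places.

n = 5, Σx = 1550, Σy = 10.9, Σxy = 3764, Σx² = 659262
Sxx = Σx² − (Σx)²/n = 659262 − 480500 = 178762
Sxy = Σxy − (Σx)(Σy)/n = 3764 − 3379 = 385
b = Sxy/Sxx = 385/178762 = 0.002154
a = ȳ − b·x̄ = 2.18 − 0.002154·310 = 1.512353
ŷ(539) = a + b·539 = 1.512353 + 0.002154·539 = 2.673198

2.673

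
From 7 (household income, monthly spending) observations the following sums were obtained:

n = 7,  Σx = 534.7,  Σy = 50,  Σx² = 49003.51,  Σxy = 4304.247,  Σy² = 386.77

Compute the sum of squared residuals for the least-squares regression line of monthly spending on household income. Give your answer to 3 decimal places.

0.805

Sxx = Σx² − (Σx)²/n = 49003.51 − 40843.441429 = 8160.068571
Sxy = Σxy − (Σx)(Σy)/n = 4304.247 − 3819.285714 = 484.961286
Syy = Σy² − (Σy)²/n = 386.77 − 357.142857 = 29.627143
b = Sxy/Sxx = 484.961286/8160.068571 = 0.059431
SSE = Syy − b·Sxy = 29.627143 − 0.059431·484.961286 = 0.805394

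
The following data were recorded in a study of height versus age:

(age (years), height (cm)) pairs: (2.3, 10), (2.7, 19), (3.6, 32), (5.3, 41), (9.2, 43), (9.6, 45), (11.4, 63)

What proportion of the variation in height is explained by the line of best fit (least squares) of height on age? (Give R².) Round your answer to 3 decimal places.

0.836

n = 7, Σx = 44.1, Σy = 253, Σxy = 1952.6, Σx² = 360.39, Σy² = 11009
Sxx = Σx² − (Σx)²/n = 360.39 − 277.83 = 82.56
Sxy = Σxy − (Σx)(Σy)/n = 1952.6 − 1593.9 = 358.7
Syy = Σy² − (Σy)²/n = 11009 − 9144.142857 = 1864.857143
R² = Sxy²/(Sxx·Syy) = (358.7)²/(82.56·1864.857143) = 0.835694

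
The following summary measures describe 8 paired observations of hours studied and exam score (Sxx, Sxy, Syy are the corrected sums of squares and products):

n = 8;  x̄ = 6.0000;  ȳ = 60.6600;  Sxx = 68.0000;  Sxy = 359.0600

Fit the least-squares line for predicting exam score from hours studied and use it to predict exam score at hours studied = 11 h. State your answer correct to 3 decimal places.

87.061

b = Sxy/Sxx = 359.06/68 = 5.280294
a = ȳ − b·x̄ = 60.66 − 5.280294·6 = 28.978235
ŷ(11) = a + b·11 = 28.978235 + 5.280294·11 = 87.061471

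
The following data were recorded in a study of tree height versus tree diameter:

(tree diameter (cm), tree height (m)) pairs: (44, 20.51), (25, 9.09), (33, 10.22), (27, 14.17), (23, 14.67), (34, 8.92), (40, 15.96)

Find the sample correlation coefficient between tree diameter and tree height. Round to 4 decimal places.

n = 7, Σx = 226, Σy = 93.54, Σxy = 3128.63, Σx² = 7664, Σy² = 1358.0224
Sxx = Σx² − (Σx)²/n = 7664 − 7296.571429 = 367.428571
Sxy = Σxy − (Σx)(Σy)/n = 3128.63 − 3020.005714 = 108.624286
Syy = Σy² − (Σy)²/n = 1358.0224 − 1249.961657 = 108.060743
r = Sxy/√(Sxx·Syy) = 108.624286/√(39704.604376) = 108.624286/199.260142 = 0.545138

0.5451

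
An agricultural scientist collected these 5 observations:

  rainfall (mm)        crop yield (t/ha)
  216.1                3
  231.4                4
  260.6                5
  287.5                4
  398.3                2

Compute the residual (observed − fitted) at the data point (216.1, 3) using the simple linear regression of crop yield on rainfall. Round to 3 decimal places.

n = 5, Σx = 1393.9, Σy = 18, Σxy = 4823.5, Σx² = 409456.67
Sxx = Σx² − (Σx)²/n = 409456.67 − 388591.442 = 20865.228
Sxy = Σxy − (Σx)(Σy)/n = 4823.5 − 5018.04 = -194.54
b = Sxy/Sxx = -194.54/20865.228 = -0.009324
a = ȳ − b·x̄ = 3.6 − (-0.009324)·278.78 = 6.199246
ŷ(216.1) = 6.199246 + (-0.009324)·216.1 = 4.184406
residual = y − ŷ = 3 − 4.184406 = -1.184406

-1.184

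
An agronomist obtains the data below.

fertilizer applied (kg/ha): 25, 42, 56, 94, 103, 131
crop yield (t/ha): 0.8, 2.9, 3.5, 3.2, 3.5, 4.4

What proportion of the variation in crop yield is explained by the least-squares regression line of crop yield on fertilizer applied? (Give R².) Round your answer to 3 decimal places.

0.662

n = 6, Σx = 451, Σy = 18.3, Σxy = 1575.5, Σx² = 42131, Σy² = 63.15
Sxx = Σx² − (Σx)²/n = 42131 − 33900.166667 = 8230.833333
Sxy = Σxy − (Σx)(Σy)/n = 1575.5 − 1375.55 = 199.95
Syy = Σy² − (Σy)²/n = 63.15 − 55.815 = 7.335
R² = Sxy²/(Sxx·Syy) = (199.95)²/(8230.833333·7.335) = 0.662215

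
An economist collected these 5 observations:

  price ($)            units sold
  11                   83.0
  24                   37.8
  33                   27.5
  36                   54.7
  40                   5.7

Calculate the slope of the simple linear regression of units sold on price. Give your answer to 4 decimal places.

n = 5, Σx = 144, Σy = 208.7, Σxy = 4924.9, Σx² = 4682
Sxx = Σx² − (Σx)²/n = 4682 − 4147.2 = 534.8
Sxy = Σxy − (Σx)(Σy)/n = 4924.9 − 6010.56 = -1085.66
b = Sxy/Sxx = -1085.66/534.8 = -2.030030

-2.0300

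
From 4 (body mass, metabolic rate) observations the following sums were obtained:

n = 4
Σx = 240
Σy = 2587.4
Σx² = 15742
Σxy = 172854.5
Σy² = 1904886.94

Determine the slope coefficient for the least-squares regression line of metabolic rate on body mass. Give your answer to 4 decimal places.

13.1226

Sxx = Σx² − (Σx)²/n = 15742 − 14400 = 1342
Sxy = Σxy − (Σx)(Σy)/n = 172854.5 − 155244 = 17610.5
b = Sxy/Sxx = 17610.5/1342 = 13.122578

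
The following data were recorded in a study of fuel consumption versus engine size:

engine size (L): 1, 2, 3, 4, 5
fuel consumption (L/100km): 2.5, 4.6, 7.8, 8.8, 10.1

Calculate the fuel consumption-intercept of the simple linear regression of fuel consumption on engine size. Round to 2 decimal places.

n = 5, Σx = 15, Σy = 33.8, Σxy = 120.8, Σx² = 55
Sxx = Σx² − (Σx)²/n = 55 − 45 = 10
Sxy = Σxy − (Σx)(Σy)/n = 120.8 − 101.4 = 19.4
b = Sxy/Sxx = 19.4/10 = 1.94
a = ȳ − b·x̄ = 6.76 − 1.94·3 = 0.94

0.94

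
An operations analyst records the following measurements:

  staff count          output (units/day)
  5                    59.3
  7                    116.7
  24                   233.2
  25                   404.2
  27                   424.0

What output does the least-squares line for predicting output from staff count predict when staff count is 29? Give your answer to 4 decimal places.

409.8889

n = 5, Σx = 88, Σy = 1237.4, Σxy = 28263.2, Σx² = 2004
Sxx = Σx² − (Σx)²/n = 2004 − 1548.8 = 455.2
Sxy = Σxy − (Σx)(Σy)/n = 28263.2 − 21778.24 = 6484.96
b = Sxy/Sxx = 6484.96/455.2 = 14.246397
a = ȳ − b·x̄ = 247.48 − 14.246397·17.6 = -3.256591
ŷ(29) = a + b·29 = -3.256591 + 14.246397·29 = 409.888928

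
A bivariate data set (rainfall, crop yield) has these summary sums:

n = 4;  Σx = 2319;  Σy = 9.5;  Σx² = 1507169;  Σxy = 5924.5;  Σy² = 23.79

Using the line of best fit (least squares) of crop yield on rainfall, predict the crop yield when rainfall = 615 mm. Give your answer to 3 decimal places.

Sxx = Σx² − (Σx)²/n = 1507169 − 1344440.25 = 162728.75
Sxy = Σxy − (Σx)(Σy)/n = 5924.5 − 5507.625 = 416.875
b = Sxy/Sxx = 416.875/162728.75 = 0.002562
a = ȳ − b·x̄ = 2.375 − 0.002562·579.75 = 0.889809
ŷ(615) = a + b·615 = 0.889809 + 0.002562·615 = 2.465303

2.465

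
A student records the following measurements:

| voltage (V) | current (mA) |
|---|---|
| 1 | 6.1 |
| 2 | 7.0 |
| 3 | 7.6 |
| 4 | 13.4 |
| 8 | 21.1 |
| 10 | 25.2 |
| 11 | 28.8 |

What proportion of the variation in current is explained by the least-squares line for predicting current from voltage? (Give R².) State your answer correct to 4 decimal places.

n = 7, Σx = 39, Σy = 109.2, Σxy = 834.1, Σx² = 315, Σy² = 2233.22
Sxx = Σx² − (Σx)²/n = 315 − 217.285714 = 97.714286
Sxy = Σxy − (Σx)(Σy)/n = 834.1 − 608.4 = 225.7
Syy = Σy² − (Σy)²/n = 2233.22 − 1703.52 = 529.7
R² = Sxy²/(Sxx·Syy) = (225.7)²/(97.714286·529.7) = 0.984181

0.9842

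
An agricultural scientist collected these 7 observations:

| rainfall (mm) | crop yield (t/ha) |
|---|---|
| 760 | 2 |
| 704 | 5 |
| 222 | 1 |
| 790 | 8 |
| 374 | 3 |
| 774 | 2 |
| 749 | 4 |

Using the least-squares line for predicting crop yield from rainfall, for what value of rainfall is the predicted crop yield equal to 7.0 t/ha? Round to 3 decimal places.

1286.554

n = 7, Σx = 4373, Σy = 25, Σxy = 17248, Σx² = 3046553
Sxx = Σx² − (Σx)²/n = 3046553 − 2731875.571429 = 314677.428571
Sxy = Σxy − (Σx)(Σy)/n = 17248 − 15617.857143 = 1630.142857
b = Sxy/Sxx = 1630.142857/314677.428571 = 0.005180
a = ȳ − b·x̄ = 3.571429 − 0.005180·624.714286 = 0.335183
Set a + b·x = 7.0: x = (7.0 − 0.335183) / 0.005180 = 1286.554465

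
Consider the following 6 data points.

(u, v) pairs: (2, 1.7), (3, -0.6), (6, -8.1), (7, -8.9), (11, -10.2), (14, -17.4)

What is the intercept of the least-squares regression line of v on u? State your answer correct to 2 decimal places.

n = 6, Σx = 43, Σy = -43.5, Σxy = -465.1, Σx² = 415
Sxx = Σx² − (Σx)²/n = 415 − 308.166667 = 106.833333
Sxy = Σxy − (Σx)(Σy)/n = -465.1 − (-311.75) = -153.35
b = Sxy/Sxx = -153.35/106.833333 = -1.435413
a = ȳ − b·x̄ = -7.25 − (-1.435413)·7.166667 = 3.037129

3.04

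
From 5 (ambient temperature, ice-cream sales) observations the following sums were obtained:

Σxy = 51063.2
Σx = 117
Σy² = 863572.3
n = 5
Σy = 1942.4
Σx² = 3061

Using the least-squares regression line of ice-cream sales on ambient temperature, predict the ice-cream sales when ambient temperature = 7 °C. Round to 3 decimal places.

Sxx = Σx² − (Σx)²/n = 3061 − 2737.8 = 323.2
Sxy = Σxy − (Σx)(Σy)/n = 51063.2 − 45452.16 = 5611.04
b = Sxy/Sxx = 5611.04/323.2 = 17.360891
a = ȳ − b·x̄ = 388.48 − 17.360891·23.4 = -17.764851
ŷ(7) = a + b·7 = -17.764851 + 17.360891·7 = 103.761386

103.761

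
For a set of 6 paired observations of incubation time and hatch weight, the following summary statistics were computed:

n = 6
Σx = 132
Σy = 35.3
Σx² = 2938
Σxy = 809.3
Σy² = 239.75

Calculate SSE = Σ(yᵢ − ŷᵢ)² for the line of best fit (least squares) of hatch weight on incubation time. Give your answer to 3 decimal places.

0.619

Sxx = Σx² − (Σx)²/n = 2938 − 2904 = 34
Sxy = Σxy − (Σx)(Σy)/n = 809.3 − 776.6 = 32.7
Syy = Σy² − (Σy)²/n = 239.75 − 207.681667 = 32.068333
b = Sxy/Sxx = 32.7/34 = 0.961765
SSE = Syy − b·Sxy = 32.068333 − 0.961765·32.7 = 0.618627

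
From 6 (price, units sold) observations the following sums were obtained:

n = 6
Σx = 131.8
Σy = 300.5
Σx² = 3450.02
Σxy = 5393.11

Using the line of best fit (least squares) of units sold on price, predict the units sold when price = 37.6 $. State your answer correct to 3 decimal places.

Sxx = Σx² − (Σx)²/n = 3450.02 − 2895.206667 = 554.813333
Sxy = Σxy − (Σx)(Σy)/n = 5393.11 − 6600.983333 = -1207.873333
b = Sxy/Sxx = -1207.873333/554.813333 = -2.177081
a = ȳ − b·x̄ = 50.083333 − (-2.177081)·21.966667 = 97.906537
ŷ(37.6) = a + b·37.6 = 97.906537 + (-2.177081)·37.6 = 16.048307

16.048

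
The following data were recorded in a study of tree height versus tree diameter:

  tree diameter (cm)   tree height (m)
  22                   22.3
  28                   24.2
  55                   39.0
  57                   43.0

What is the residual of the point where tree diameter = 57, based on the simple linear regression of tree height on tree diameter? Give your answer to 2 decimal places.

n = 4, Σx = 162, Σy = 128.5, Σxy = 5764.2, Σx² = 7542
Sxx = Σx² − (Σx)²/n = 7542 − 6561 = 981
Sxy = Σxy − (Σx)(Σy)/n = 5764.2 − 5204.25 = 559.95
b = Sxy/Sxx = 559.95/981 = 0.570795
a = ȳ − b·x̄ = 32.125 − 0.570795·40.5 = 9.007798
ŷ(57) = 9.007798 + 0.570795·57 = 41.543119
residual = y − ŷ = 43.0 − 41.543119 = 1.456881

1.46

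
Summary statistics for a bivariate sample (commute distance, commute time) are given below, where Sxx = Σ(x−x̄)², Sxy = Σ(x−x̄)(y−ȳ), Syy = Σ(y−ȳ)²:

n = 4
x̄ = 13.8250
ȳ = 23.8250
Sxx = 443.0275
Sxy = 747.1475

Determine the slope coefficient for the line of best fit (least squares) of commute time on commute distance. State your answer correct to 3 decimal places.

b = Sxy/Sxx = 747.1475/443.0275 = 1.686459

1.686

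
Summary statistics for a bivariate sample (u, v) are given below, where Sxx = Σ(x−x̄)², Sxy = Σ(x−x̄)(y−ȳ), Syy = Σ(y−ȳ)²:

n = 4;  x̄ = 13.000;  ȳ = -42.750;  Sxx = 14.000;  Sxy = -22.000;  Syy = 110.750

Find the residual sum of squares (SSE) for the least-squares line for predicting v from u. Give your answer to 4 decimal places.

76.1786

b = Sxy/Sxx = -22/14 = -1.571429
SSE = Syy − b·Sxy = 110.75 − (-1.571429)·(-22) = 76.178571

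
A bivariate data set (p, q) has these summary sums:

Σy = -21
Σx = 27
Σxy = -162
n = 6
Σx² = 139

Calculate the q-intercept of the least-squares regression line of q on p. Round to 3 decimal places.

Sxx = Σx² − (Σx)²/n = 139 − 121.5 = 17.5
Sxy = Σxy − (Σx)(Σy)/n = -162 − (-94.5) = -67.5
b = Sxy/Sxx = -67.5/17.5 = -3.857143
a = ȳ − b·x̄ = -3.5 − (-3.857143)·4.5 = 13.857143

13.857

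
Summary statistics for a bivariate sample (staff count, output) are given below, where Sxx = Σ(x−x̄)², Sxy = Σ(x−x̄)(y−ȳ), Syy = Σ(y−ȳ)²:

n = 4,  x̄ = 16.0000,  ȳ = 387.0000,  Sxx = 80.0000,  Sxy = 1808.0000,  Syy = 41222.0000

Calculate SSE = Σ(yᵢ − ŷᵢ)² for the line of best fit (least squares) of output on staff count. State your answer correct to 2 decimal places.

b = Sxy/Sxx = 1808/80 = 22.6
SSE = Syy − b·Sxy = 41222 − 22.6·1808 = 361.2

361.20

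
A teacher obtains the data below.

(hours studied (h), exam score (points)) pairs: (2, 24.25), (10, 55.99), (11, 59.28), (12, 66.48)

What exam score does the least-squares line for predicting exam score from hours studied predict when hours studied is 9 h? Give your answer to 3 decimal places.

n = 4, Σx = 35, Σy = 206, Σxy = 2058.24, Σx² = 369
Sxx = Σx² − (Σx)²/n = 369 − 306.25 = 62.75
Sxy = Σxy − (Σx)(Σy)/n = 2058.24 − 1802.5 = 255.74
b = Sxy/Sxx = 255.74/62.75 = 4.075538
a = ȳ − b·x̄ = 51.5 − 4.075538·8.75 = 15.839044
ŷ(9) = a + b·9 = 15.839044 + 4.075538·9 = 52.518884

52.519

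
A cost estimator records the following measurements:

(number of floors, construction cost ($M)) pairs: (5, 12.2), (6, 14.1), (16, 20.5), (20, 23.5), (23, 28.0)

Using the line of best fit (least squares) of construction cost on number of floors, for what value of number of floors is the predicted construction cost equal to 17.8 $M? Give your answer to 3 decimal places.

n = 5, Σx = 70, Σy = 98.3, Σxy = 1587.6, Σx² = 1246
Sxx = Σx² − (Σx)²/n = 1246 − 980 = 266
Sxy = Σxy − (Σx)(Σy)/n = 1587.6 − 1376.2 = 211.4
b = Sxy/Sxx = 211.4/266 = 0.794737
a = ȳ − b·x̄ = 19.66 − 0.794737·14 = 8.533684
Set a + b·x = 17.8: x = (17.8 − 8.533684) / 0.794737 = 11.659603

11.660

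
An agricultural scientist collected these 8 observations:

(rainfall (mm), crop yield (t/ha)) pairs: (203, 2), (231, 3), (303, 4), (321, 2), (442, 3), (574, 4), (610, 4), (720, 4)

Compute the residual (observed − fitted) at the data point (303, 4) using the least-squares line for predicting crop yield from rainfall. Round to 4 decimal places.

1.1476

n = 8, Σx = 3404, Σy = 26, Σxy = 11895, Σx² = 1704760
Sxx = Σx² − (Σx)²/n = 1704760 − 1448402 = 256358
Sxy = Σxy − (Σx)(Σy)/n = 11895 − 11063 = 832
b = Sxy/Sxx = 832/256358 = 0.003245
a = ȳ − b·x̄ = 3.25 − 0.003245·425.5 = 1.869056
ŷ(303) = 1.869056 + 0.003245·303 = 2.852431
residual = y − ŷ = 4 − 2.852431 = 1.147569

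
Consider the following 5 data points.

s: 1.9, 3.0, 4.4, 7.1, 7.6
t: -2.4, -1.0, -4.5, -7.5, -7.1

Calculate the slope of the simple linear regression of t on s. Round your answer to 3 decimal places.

-1.065

n = 5, Σx = 24, Σy = -22.5, Σxy = -134.57, Σx² = 140.14
Sxx = Σx² − (Σx)²/n = 140.14 − 115.2 = 24.94
Sxy = Σxy − (Σx)(Σy)/n = -134.57 − (-108) = -26.57
b = Sxy/Sxx = -26.57/24.94 = -1.065357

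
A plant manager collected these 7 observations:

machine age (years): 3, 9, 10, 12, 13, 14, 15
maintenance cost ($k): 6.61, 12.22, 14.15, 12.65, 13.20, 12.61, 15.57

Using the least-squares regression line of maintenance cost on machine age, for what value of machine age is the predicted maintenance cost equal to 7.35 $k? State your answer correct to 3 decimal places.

2.504

n = 7, Σx = 76, Σy = 87.01, Σxy = 1004.8, Σx² = 924
Sxx = Σx² − (Σx)²/n = 924 − 825.142857 = 98.857143
Sxy = Σxy − (Σx)(Σy)/n = 1004.8 − 944.68 = 60.12
b = Sxy/Sxx = 60.12/98.857143 = 0.608150
a = ȳ − b·x̄ = 12.43 − 0.608150·10.857143 = 5.827225
Set a + b·x = 7.35: x = (7.35 − 5.827225) / 0.608150 = 2.503944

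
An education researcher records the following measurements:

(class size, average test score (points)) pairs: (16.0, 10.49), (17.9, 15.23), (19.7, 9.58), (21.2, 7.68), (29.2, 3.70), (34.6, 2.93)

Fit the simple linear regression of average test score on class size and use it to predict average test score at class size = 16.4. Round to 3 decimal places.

n = 6, Σx = 138.6, Σy = 49.61, Σxy = 1001.417, Σx² = 3463.74
Sxx = Σx² − (Σx)²/n = 3463.74 − 3201.66 = 262.08
Sxy = Σxy − (Σx)(Σy)/n = 1001.417 − 1145.991 = -144.574
b = Sxy/Sxx = -144.574/262.08 = -0.551641
a = ȳ − b·x̄ = 8.268333 − (-0.551641)·23.1 = 21.011234
ŷ(16.4) = a + b·16.4 = 21.011234 + (-0.551641)·16.4 = 11.964326

11.964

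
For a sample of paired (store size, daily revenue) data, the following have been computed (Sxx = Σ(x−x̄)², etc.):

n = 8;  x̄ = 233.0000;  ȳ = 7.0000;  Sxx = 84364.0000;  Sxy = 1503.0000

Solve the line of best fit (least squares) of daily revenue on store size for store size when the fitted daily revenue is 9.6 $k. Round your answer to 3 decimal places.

378.939

b = Sxy/Sxx = 1503/84364 = 0.017816
a = ȳ − b·x̄ = 7 − 0.017816·233 = 2.848952
Set a + b·x = 9.6: x = (9.6 − 2.848952) / 0.017816 = 378.939055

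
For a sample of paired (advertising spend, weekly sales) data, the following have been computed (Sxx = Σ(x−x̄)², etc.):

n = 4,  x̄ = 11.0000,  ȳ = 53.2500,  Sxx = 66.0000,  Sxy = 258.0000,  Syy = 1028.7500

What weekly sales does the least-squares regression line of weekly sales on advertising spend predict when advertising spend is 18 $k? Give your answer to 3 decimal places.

b = Sxy/Sxx = 258/66 = 3.909091
a = ȳ − b·x̄ = 53.25 − 3.909091·11 = 10.25
ŷ(18) = a + b·18 = 10.25 + 3.909091·18 = 80.613636

80.614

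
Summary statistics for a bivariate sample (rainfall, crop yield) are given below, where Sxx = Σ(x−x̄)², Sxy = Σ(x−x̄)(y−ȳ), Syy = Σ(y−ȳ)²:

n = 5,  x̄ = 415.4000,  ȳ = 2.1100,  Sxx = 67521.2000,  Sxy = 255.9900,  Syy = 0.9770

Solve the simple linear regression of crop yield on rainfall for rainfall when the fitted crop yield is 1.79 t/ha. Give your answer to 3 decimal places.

b = Sxy/Sxx = 255.99/67521.2 = 0.003791
a = ȳ − b·x̄ = 2.11 − 0.003791·415.4 = 0.535113
Set a + b·x = 1.79: x = (1.79 − 0.535113) / 0.003791 = 330.995203

330.995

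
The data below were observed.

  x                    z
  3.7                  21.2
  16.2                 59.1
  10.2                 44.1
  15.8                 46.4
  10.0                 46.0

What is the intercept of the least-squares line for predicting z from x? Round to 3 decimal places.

16.172

n = 5, Σx = 55.9, Σy = 216.8, Σxy = 2678.8, Σx² = 729.81
Sxx = Σx² − (Σx)²/n = 729.81 − 624.962 = 104.848
Sxy = Σxy − (Σx)(Σy)/n = 2678.8 − 2423.824 = 254.976
b = Sxy/Sxx = 254.976/104.848 = 2.431863
a = ȳ − b·x̄ = 43.36 − 2.431863·11.18 = 16.171769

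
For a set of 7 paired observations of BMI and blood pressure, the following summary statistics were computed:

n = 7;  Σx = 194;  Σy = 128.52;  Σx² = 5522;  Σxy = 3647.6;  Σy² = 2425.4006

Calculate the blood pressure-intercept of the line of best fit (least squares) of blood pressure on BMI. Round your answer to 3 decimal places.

Sxx = Σx² − (Σx)²/n = 5522 − 5376.571429 = 145.428571
Sxy = Σxy − (Σx)(Σy)/n = 3647.6 − 3561.84 = 85.76
b = Sxy/Sxx = 85.76/145.428571 = 0.589705
a = ȳ − b·x̄ = 18.36 − 0.589705·27.714286 = 2.016739

2.017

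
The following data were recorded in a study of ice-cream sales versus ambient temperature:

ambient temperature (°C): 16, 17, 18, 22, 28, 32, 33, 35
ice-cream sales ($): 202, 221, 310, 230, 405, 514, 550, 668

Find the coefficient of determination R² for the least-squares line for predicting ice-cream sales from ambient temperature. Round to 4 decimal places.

0.9012

n = 8, Σx = 201, Σy = 3100, Σxy = 86947, Σx² = 5475, Σy² = 1415590
Sxx = Σx² − (Σx)²/n = 5475 − 5050.125 = 424.875
Sxy = Σxy − (Σx)(Σy)/n = 86947 − 77887.5 = 9059.5
Syy = Σy² − (Σy)²/n = 1415590 − 1201250 = 214340
R² = Sxy²/(Sxx·Syy) = (9059.5)²/(424.875·214340) = 0.901247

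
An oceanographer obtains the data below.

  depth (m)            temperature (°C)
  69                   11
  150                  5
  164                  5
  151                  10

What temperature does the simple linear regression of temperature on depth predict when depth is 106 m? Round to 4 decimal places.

n = 4, Σx = 534, Σy = 31, Σxy = 3839, Σx² = 76958
Sxx = Σx² − (Σx)²/n = 76958 − 71289 = 5669
Sxy = Σxy − (Σx)(Σy)/n = 3839 − 4138.5 = -299.5
b = Sxy/Sxx = -299.5/5669 = -0.052831
a = ȳ − b·x̄ = 7.75 − (-0.052831)·133.5 = 14.802963
ŷ(106) = a + b·106 = 14.802963 + (-0.052831)·106 = 9.202858

9.2029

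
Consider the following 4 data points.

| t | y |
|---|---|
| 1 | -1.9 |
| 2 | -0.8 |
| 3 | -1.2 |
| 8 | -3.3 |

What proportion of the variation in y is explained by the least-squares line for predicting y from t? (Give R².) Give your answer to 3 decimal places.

0.656

n = 4, Σx = 14, Σy = -7.2, Σxy = -33.5, Σx² = 78, Σy² = 16.58
Sxx = Σx² − (Σx)²/n = 78 − 49 = 29
Sxy = Σxy − (Σx)(Σy)/n = -33.5 − (-25.2) = -8.3
Syy = Σy² − (Σy)²/n = 16.58 − 12.96 = 3.62
R² = Sxy²/(Sxx·Syy) = (-8.3)²/(29·3.62) = 0.656220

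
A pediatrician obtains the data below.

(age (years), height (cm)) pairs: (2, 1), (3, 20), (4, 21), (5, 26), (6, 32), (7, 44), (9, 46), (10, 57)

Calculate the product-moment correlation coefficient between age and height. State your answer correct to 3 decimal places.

n = 8, Σx = 46, Σy = 247, Σxy = 1760, Σx² = 320, Σy² = 9843
Sxx = Σx² − (Σx)²/n = 320 − 264.5 = 55.5
Sxy = Σxy − (Σx)(Σy)/n = 1760 − 1420.25 = 339.75
Syy = Σy² − (Σy)²/n = 9843 − 7626.125 = 2216.875
r = Sxy/√(Sxx·Syy) = 339.75/√(123036.5625) = 339.75/350.765680 = 0.968595

0.969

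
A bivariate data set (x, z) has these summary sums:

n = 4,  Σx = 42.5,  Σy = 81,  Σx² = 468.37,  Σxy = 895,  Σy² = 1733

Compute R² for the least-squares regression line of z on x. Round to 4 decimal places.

0.7580

Sxx = Σx² − (Σx)²/n = 468.37 − 451.5625 = 16.8075
Sxy = Σxy − (Σx)(Σy)/n = 895 − 860.625 = 34.375
Syy = Σy² − (Σy)²/n = 1733 − 1640.25 = 92.75
R² = Sxy²/(Sxx·Syy) = (34.375)²/(16.8075·92.75) = 0.757999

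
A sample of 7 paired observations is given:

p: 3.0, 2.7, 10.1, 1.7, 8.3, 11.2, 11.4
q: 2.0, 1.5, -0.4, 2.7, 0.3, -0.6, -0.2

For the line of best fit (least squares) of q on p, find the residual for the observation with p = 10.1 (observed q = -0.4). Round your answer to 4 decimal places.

-0.2213

n = 7, Σx = 48.4, Σy = 5.3, Σxy = 4.09, Σx² = 445.48
Sxx = Σx² − (Σx)²/n = 445.48 − 334.651429 = 110.828571
Sxy = Σxy − (Σx)(Σy)/n = 4.09 − 36.645714 = -32.555714
b = Sxy/Sxx = -32.555714/110.828571 = -0.293748
a = ȳ − b·x̄ = 0.757143 − (-0.293748)·6.914286 = 2.788203
ŷ(10.1) = 2.788203 + (-0.293748)·10.1 = -0.178656
residual = y − ŷ = -0.4 − (-0.178656) = -0.221344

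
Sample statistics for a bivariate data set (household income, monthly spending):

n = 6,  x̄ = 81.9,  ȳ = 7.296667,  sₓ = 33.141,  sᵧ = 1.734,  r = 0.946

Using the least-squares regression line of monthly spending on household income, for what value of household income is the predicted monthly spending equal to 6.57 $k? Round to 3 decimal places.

67.219

b = r · sᵧ/sₓ = 0.946 · 1.734/33.141 = 0.049497
a = ȳ − b·x̄ = 7.296667 − 0.049497·81.9 = 3.242902
Set a + b·x = 6.57: x = (6.57 − 3.242902) / 0.049497 = 67.218825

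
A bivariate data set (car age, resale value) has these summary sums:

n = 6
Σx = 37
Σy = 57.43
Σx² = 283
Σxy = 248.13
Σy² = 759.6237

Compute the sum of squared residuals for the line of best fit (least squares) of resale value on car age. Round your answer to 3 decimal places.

Sxx = Σx² − (Σx)²/n = 283 − 228.166667 = 54.833333
Sxy = Σxy − (Σx)(Σy)/n = 248.13 − 354.151667 = -106.021667
Syy = Σy² − (Σy)²/n = 759.6237 − 549.700817 = 209.922883
b = Sxy/Sxx = -106.021667/54.833333 = -1.933526
SSE = Syy − b·Sxy = 209.922883 − (-1.933526)·(-106.021667) = 4.927252

4.927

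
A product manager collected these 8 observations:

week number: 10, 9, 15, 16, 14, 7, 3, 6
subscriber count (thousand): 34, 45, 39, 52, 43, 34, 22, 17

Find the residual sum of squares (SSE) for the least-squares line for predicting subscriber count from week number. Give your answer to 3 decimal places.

327.263

n = 8, Σx = 80, Σy = 286, Σxy = 3170, Σx² = 952, Σy² = 11184
Sxx = Σx² − (Σx)²/n = 952 − 800 = 152
Sxy = Σxy − (Σx)(Σy)/n = 3170 − 2860 = 310
Syy = Σy² − (Σy)²/n = 11184 − 10224.5 = 959.5
b = Sxy/Sxx = 310/152 = 2.039474
SSE = Syy − b·Sxy = 959.5 − 2.039474·310 = 327.263158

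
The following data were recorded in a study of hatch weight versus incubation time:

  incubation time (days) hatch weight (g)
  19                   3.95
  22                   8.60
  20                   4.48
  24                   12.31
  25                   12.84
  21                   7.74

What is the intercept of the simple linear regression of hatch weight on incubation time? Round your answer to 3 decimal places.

n = 6, Σx = 131, Σy = 49.92, Σxy = 1132.83, Σx² = 2887
Sxx = Σx² − (Σx)²/n = 2887 − 2860.166667 = 26.833333
Sxy = Σxy − (Σx)(Σy)/n = 1132.83 − 1089.92 = 42.91
b = Sxy/Sxx = 42.91/26.833333 = 1.599130
a = ȳ − b·x̄ = 8.32 − 1.599130·21.833333 = -26.594348

-26.594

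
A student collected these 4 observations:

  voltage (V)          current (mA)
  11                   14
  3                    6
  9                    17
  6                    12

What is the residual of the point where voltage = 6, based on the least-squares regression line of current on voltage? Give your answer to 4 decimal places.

n = 4, Σx = 29, Σy = 49, Σxy = 397, Σx² = 247
Sxx = Σx² − (Σx)²/n = 247 − 210.25 = 36.75
Sxy = Σxy − (Σx)(Σy)/n = 397 − 355.25 = 41.75
b = Sxy/Sxx = 41.75/36.75 = 1.136054
a = ȳ − b·x̄ = 12.25 − 1.136054·7.25 = 4.013605
ŷ(6) = 4.013605 + 1.136054·6 = 10.829932
residual = y − ŷ = 12 − 10.829932 = 1.170068

1.1701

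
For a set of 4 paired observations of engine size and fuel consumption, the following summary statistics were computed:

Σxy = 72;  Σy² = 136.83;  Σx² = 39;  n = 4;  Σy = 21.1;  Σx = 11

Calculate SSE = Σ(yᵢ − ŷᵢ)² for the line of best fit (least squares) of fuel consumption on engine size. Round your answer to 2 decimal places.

3.21

Sxx = Σx² − (Σx)²/n = 39 − 30.25 = 8.75
Sxy = Σxy − (Σx)(Σy)/n = 72 − 58.025 = 13.975
Syy = Σy² − (Σy)²/n = 136.83 − 111.3025 = 25.5275
b = Sxy/Sxx = 13.975/8.75 = 1.597143
SSE = Syy − b·Sxy = 25.5275 − 1.597143·13.975 = 3.207429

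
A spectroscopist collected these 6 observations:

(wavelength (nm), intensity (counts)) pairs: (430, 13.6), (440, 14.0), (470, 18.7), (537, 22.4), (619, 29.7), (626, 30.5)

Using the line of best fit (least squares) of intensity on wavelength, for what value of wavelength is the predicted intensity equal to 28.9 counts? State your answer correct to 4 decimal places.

608.2772

n = 6, Σx = 3122, Σy = 128.9, Σxy = 70303.1, Σx² = 1662806
Sxx = Σx² − (Σx)²/n = 1662806 − 1624480.666667 = 38325.333333
Sxy = Σxy − (Σx)(Σy)/n = 70303.1 − 67070.966667 = 3232.133333
b = Sxy/Sxx = 3232.133333/38325.333333 = 0.084334
a = ȳ − b·x̄ = 21.483333 − 0.084334·520.333333 = -22.398521
Set a + b·x = 28.9: x = (28.9 − (-22.398521)) / 0.084334 = 608.277175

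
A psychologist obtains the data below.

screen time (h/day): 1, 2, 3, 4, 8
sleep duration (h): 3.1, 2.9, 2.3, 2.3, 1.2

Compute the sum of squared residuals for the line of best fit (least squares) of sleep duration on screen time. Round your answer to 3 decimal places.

0.065

n = 5, Σx = 18, Σy = 11.8, Σxy = 34.6, Σx² = 94, Σy² = 30.04
Sxx = Σx² − (Σx)²/n = 94 − 64.8 = 29.2
Sxy = Σxy − (Σx)(Σy)/n = 34.6 − 42.48 = -7.88
Syy = Σy² − (Σy)²/n = 30.04 − 27.848 = 2.192
b = Sxy/Sxx = -7.88/29.2 = -0.269863
SSE = Syy − b·Sxy = 2.192 − (-0.269863)·(-7.88) = 0.065479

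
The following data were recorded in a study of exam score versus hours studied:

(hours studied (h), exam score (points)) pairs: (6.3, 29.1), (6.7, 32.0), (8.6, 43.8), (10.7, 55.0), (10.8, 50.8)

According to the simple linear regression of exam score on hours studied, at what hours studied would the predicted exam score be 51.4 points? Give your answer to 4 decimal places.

n = 5, Σx = 43.1, Σy = 210.7, Σxy = 1911.55, Σx² = 389.67
Sxx = Σx² − (Σx)²/n = 389.67 − 371.522 = 18.148
Sxy = Σxy − (Σx)(Σy)/n = 1911.55 − 1816.234 = 95.316
b = Sxy/Sxx = 95.316/18.148 = 5.252149
a = ȳ − b·x̄ = 42.14 − 5.252149·8.62 = -3.133524
Set a + b·x = 51.4: x = (51.4 − (-3.133524)) / 5.252149 = 10.383088

10.3831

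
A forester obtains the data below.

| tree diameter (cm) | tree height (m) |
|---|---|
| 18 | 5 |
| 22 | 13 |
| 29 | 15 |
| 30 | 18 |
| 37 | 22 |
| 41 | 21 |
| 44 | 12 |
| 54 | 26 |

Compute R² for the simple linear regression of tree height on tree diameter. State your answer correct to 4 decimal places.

n = 8, Σx = 275, Σy = 132, Σxy = 4958, Σx² = 10451, Σy² = 2488
Sxx = Σx² − (Σx)²/n = 10451 − 9453.125 = 997.875
Sxy = Σxy − (Σx)(Σy)/n = 4958 − 4537.5 = 420.5
Syy = Σy² − (Σy)²/n = 2488 − 2178 = 310
R² = Sxy²/(Sxx·Syy) = (420.5)²/(997.875·310) = 0.571603

0.5716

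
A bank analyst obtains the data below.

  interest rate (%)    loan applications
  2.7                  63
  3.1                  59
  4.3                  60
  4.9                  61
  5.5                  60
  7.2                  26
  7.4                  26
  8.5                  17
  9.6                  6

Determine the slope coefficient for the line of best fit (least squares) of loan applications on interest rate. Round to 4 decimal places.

n = 9, Σx = 53.2, Σy = 378, Σxy = 1821.6, Σx² = 360.66
Sxx = Σx² − (Σx)²/n = 360.66 − 314.471111 = 46.188889
Sxy = Σxy − (Σx)(Σy)/n = 1821.6 − 2234.4 = -412.8
b = Sxy/Sxx = -412.8/46.188889 = -8.937214

-8.9372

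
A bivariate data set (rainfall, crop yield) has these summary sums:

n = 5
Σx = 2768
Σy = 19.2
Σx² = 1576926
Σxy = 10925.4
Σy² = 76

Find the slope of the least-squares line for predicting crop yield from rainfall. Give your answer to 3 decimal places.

Sxx = Σx² − (Σx)²/n = 1576926 − 1532364.8 = 44561.2
Sxy = Σxy − (Σx)(Σy)/n = 10925.4 − 10629.12 = 296.28
b = Sxy/Sxx = 296.28/44561.2 = 0.006649

0.007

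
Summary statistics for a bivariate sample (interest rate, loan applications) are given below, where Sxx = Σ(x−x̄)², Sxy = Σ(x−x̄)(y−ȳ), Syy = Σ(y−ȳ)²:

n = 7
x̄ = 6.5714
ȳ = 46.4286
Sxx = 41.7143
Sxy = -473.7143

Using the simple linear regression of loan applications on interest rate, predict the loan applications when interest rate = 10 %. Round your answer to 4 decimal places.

7.4929

b = Sxy/Sxx = -473.7143/41.7143 = -11.356161
a = ȳ − b·x̄ = 46.4286 − (-11.356161)·6.5714 = 121.054475
ŷ(10) = a + b·10 = 121.054475 + (-11.356161)·10 = 7.492867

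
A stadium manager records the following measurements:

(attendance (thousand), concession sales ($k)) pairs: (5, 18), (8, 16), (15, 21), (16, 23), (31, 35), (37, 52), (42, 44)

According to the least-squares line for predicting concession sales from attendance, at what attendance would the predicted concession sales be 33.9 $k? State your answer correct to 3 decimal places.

n = 7, Σx = 154, Σy = 209, Σxy = 5758, Σx² = 4664
Sxx = Σx² − (Σx)²/n = 4664 − 3388 = 1276
Sxy = Σxy − (Σx)(Σy)/n = 5758 − 4598 = 1160
b = Sxy/Sxx = 1160/1276 = 0.909091
a = ȳ − b·x̄ = 29.857143 − 0.909091·22 = 9.857143
Set a + b·x = 33.9: x = (33.9 − 9.857143) / 0.909091 = 26.447143

26.447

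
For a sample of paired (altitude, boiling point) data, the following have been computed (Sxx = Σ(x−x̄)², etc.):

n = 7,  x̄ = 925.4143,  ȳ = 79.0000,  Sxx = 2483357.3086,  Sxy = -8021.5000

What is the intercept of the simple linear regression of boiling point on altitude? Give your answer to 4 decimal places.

81.9892

b = Sxy/Sxx = -8021.5/2483357.3086 = -0.003230
a = ȳ − b·x̄ = 79 − (-0.003230)·925.4143 = 81.989184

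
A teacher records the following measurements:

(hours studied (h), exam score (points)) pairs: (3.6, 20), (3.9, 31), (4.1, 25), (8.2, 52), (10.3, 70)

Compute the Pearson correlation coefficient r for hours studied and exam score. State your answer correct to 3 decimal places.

n = 5, Σx = 30.1, Σy = 198, Σxy = 1442.8, Σx² = 218.31, Σy² = 9590
Sxx = Σx² − (Σx)²/n = 218.31 − 181.202 = 37.108
Sxy = Σxy − (Σx)(Σy)/n = 1442.8 − 1191.96 = 250.84
Syy = Σy² − (Σy)²/n = 9590 − 7840.8 = 1749.2
r = Sxy/√(Sxx·Syy) = 250.84/√(64909.3136) = 250.84/254.773063 = 0.984562

0.985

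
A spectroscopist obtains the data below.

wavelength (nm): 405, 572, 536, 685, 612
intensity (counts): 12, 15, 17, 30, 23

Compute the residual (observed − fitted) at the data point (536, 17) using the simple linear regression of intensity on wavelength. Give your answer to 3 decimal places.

n = 5, Σx = 2810, Σy = 97, Σxy = 57178, Σx² = 1622274
Sxx = Σx² − (Σx)²/n = 1622274 − 1579220 = 43054
Sxy = Σxy − (Σx)(Σy)/n = 57178 − 54514 = 2664
b = Sxy/Sxx = 2664/43054 = 0.061876
a = ȳ − b·x̄ = 19.4 − 0.061876·562 = -15.374191
ŷ(536) = -15.374191 + 0.061876·536 = 17.791230
residual = y − ŷ = 17 − 17.791230 = -0.791230

-0.791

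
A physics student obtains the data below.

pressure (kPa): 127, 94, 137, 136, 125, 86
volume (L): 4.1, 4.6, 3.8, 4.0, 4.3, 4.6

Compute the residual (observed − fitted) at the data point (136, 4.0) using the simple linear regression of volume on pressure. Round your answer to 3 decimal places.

0.025

n = 6, Σx = 705, Σy = 25.4, Σxy = 2950.8, Σx² = 85251
Sxx = Σx² − (Σx)²/n = 85251 − 82837.5 = 2413.5
Sxy = Σxy − (Σx)(Σy)/n = 2950.8 − 2984.5 = -33.7
b = Sxy/Sxx = -33.7/2413.5 = -0.013963
a = ȳ − b·x̄ = 4.233333 − (-0.013963)·117.5 = 5.874000
ŷ(136) = 5.874000 + (-0.013963)·136 = 3.975016
residual = y − ŷ = 4.0 − 3.975016 = 0.024984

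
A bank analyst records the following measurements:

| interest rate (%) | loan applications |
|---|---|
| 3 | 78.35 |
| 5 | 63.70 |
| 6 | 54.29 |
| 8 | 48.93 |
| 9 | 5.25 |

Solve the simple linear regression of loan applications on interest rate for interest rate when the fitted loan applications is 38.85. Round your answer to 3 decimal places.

n = 5, Σx = 31, Σy = 250.52, Σxy = 1317.98, Σx² = 215
Sxx = Σx² − (Σx)²/n = 215 − 192.2 = 22.8
Sxy = Σxy − (Σx)(Σy)/n = 1317.98 − 1553.224 = -235.244
b = Sxy/Sxx = -235.244/22.8 = -10.317719
a = ȳ − b·x̄ = 50.104 − (-10.317719)·6.2 = 114.073860
Set a + b·x = 38.85: x = (38.85 − 114.073860) / (-10.317719) = 7.290745

7.291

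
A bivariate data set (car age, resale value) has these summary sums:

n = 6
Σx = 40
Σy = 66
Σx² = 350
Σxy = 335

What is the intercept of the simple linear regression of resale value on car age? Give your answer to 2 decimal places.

19.40

Sxx = Σx² − (Σx)²/n = 350 − 266.666667 = 83.333333
Sxy = Σxy − (Σx)(Σy)/n = 335 − 440 = -105
b = Sxy/Sxx = -105/83.333333 = -1.26
a = ȳ − b·x̄ = 11 − (-1.26)·6.666667 = 19.4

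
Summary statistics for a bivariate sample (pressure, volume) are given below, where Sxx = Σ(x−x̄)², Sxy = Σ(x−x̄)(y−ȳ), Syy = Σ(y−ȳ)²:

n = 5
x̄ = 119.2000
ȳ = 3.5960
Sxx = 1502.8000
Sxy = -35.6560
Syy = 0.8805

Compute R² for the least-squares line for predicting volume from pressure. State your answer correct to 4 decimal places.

0.9608

R² = Sxy²/(Sxx·Syy) = (-35.656)²/(1502.8·0.8805) = 0.960804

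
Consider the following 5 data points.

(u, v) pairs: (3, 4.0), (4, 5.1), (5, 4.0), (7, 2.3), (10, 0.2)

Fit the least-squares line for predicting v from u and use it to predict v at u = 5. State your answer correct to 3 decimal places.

n = 5, Σx = 29, Σy = 15.6, Σxy = 70.5, Σx² = 199
Sxx = Σx² − (Σx)²/n = 199 − 168.2 = 30.8
Sxy = Σxy − (Σx)(Σy)/n = 70.5 − 90.48 = -19.98
b = Sxy/Sxx = -19.98/30.8 = -0.648701
a = ȳ − b·x̄ = 3.12 − (-0.648701)·5.8 = 6.882468
ŷ(5) = a + b·5 = 6.882468 + (-0.648701)·5 = 3.638961

3.639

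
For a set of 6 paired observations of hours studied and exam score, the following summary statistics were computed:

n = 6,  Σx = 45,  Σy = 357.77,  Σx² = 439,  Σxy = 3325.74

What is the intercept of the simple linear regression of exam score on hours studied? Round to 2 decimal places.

Sxx = Σx² − (Σx)²/n = 439 − 337.5 = 101.5
Sxy = Σxy − (Σx)(Σy)/n = 3325.74 − 2683.275 = 642.465
b = Sxy/Sxx = 642.465/101.5 = 6.329704
a = ȳ − b·x̄ = 59.628333 − 6.329704·7.5 = 12.155550

12.16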